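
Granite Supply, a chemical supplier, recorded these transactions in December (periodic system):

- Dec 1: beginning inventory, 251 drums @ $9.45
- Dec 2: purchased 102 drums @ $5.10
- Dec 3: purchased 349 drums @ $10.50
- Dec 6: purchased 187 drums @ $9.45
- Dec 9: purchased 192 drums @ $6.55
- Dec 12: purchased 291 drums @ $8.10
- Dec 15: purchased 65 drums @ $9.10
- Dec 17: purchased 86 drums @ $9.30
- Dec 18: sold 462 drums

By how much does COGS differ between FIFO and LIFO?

FIFO COGS: 251 @ $9.45 + 102 @ $5.10 + 109 @ $10.50 = $4,036.65
LIFO COGS: 86 @ $9.30 + 65 @ $9.10 + 291 @ $8.10 + 20 @ $6.55 = $3,879.40
Difference = |$4,036.65 − $3,879.40| = $157.25

$157.25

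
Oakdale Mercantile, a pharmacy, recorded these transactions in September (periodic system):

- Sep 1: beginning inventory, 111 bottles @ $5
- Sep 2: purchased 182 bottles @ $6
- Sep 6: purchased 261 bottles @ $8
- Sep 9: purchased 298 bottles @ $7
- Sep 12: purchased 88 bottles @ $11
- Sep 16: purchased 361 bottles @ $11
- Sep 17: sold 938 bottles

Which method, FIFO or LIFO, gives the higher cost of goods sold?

FIFO COGS: 111 @ $5 + 182 @ $6 + 261 @ $8 + 298 @ $7 + 86 @ $11 = $6,767
LIFO COGS: 361 @ $11 + 88 @ $11 + 298 @ $7 + 191 @ $8 = $8,553

LIFO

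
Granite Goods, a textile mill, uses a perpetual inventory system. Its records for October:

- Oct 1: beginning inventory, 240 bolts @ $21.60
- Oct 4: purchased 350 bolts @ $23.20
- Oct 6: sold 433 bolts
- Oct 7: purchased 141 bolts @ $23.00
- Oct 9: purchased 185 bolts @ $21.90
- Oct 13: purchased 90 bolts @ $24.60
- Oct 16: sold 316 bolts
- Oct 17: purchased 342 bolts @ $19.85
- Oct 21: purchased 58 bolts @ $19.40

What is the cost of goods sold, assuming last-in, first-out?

Oct 6, 433 sold [LIFO — newest first]: 350 @ $23.20 + 83 @ $21.60 = $9,912.80
Oct 16, 316 sold [LIFO — newest first]: 90 @ $24.60 + 185 @ $21.90 + 41 @ $23.00 = $7,208.50
Total COGS = $9,912.80 + $7,208.50 = $17,121.30
Ending inventory: 157 @ $21.60 + 100 @ $23.00 + 342 @ $19.85 + 58 @ $19.40 = $13,605.10
Check: goods available $30,726.40 = COGS $17,121.30 + ending $13,605.10

COGS = $17,121.30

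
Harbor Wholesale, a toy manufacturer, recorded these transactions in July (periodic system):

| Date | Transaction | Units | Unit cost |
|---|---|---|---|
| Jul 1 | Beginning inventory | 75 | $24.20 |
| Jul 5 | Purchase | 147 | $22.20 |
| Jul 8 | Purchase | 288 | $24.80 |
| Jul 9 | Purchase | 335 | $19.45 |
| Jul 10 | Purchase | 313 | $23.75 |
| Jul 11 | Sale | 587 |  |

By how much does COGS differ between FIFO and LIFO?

$955.40

FIFO COGS: 75 @ $24.20 + 147 @ $22.20 + 288 @ $24.80 + 77 @ $19.45 = $13,718.45
LIFO COGS: 313 @ $23.75 + 274 @ $19.45 = $12,763.05
Difference = |$13,718.45 − $12,763.05| = $955.40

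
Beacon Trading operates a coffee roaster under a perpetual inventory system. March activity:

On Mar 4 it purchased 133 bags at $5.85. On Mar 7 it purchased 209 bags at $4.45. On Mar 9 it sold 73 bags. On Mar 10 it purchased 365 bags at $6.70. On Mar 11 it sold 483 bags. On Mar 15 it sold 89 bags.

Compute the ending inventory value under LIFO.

Mar 9, 73 sold [LIFO — newest first]: 73 @ $4.45 = $324.85
Mar 11, 483 sold [LIFO — newest first]: 365 @ $6.70 + 118 @ $4.45 = $2,970.60
Mar 15, 89 sold [LIFO — newest first]: 18 @ $4.45 + 71 @ $5.85 = $495.45
Total COGS = $324.85 + $2,970.60 + $495.45 = $3,790.90
Ending inventory: 62 @ $5.85 = $362.70

Ending inventory = $362.70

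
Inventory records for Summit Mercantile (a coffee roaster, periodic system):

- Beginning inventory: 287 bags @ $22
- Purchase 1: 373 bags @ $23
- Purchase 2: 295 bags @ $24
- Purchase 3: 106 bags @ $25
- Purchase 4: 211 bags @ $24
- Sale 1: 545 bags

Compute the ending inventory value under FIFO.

Sale 1 (545) [FIFO — oldest first]: 287 @ $22 + 258 @ $23 = $12,248
Ending inventory: 115 @ $23 + 295 @ $24 + 106 @ $25 + 211 @ $24 = $17,439

Ending inventory = $17,439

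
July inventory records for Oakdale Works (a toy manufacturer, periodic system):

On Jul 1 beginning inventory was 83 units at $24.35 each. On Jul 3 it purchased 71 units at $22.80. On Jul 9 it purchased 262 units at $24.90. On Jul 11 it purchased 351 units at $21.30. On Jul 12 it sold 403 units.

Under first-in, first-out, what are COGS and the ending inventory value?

Jul 12, 403 sold [FIFO — oldest first]: 83 @ $24.35 + 71 @ $22.80 + 249 @ $24.90 = $9,839.95
Ending inventory: 13 @ $24.90 + 351 @ $21.30 = $7,800.00

COGS = $9,839.95; ending inventory = $7,800.00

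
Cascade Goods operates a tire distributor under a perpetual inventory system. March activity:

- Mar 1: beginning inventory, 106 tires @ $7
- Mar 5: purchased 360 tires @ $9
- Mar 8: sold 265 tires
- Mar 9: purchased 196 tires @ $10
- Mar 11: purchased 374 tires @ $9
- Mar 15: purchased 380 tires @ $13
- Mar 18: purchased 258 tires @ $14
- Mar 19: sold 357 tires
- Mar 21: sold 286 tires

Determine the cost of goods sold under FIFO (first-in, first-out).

COGS = $8,156

Mar 8, 265 sold [FIFO — oldest first]: 106 @ $7 + 159 @ $9 = $2,173
Mar 19, 357 sold [FIFO — oldest first]: 201 @ $9 + 156 @ $10 = $3,369
Mar 21, 286 sold [FIFO — oldest first]: 40 @ $10 + 246 @ $9 = $2,614
Total COGS = $2,173 + $3,369 + $2,614 = $8,156
Ending inventory: 128 @ $9 + 380 @ $13 + 258 @ $14 = $9,704
Check: goods available $17,860 = COGS $8,156 + ending $9,704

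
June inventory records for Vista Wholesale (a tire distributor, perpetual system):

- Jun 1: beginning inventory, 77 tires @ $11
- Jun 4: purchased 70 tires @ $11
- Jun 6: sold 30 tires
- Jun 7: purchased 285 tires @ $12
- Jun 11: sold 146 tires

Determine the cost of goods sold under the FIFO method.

COGS = $1,965

Jun 6, 30 sold [FIFO — oldest first]: 30 @ $11 = $330
Jun 11, 146 sold [FIFO — oldest first]: 47 @ $11 + 70 @ $11 + 29 @ $12 = $1,635
Total COGS = $330 + $1,635 = $1,965
Ending inventory: 256 @ $12 = $3,072
Check: goods available $5,037 = COGS $1,965 + ending $3,072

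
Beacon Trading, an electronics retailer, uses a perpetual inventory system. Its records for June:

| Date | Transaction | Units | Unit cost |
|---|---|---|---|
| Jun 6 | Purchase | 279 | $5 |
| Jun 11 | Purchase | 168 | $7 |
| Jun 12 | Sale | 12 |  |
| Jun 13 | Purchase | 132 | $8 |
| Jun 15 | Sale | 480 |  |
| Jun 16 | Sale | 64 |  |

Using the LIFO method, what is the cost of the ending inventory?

Ending inventory = $115

Jun 12, 12 sold [LIFO — newest first]: 12 @ $7 = $84
Jun 15, 480 sold [LIFO — newest first]: 132 @ $8 + 156 @ $7 + 192 @ $5 = $3,108
Jun 16, 64 sold [LIFO — newest first]: 64 @ $5 = $320
Total COGS = $84 + $3,108 + $320 = $3,512
Ending inventory: 23 @ $5 = $115
Check: goods available $3,627 = COGS $3,512 + ending $115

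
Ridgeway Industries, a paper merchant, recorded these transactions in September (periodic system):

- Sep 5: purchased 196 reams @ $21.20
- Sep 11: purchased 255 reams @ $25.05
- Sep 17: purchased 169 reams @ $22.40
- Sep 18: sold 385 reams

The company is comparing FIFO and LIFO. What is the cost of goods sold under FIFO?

COGS = $8,889.65

FIFO COGS: 196 @ $21.20 + 189 @ $25.05 = $8,889.65
LIFO COGS: 169 @ $22.40 + 216 @ $25.05 = $9,196.40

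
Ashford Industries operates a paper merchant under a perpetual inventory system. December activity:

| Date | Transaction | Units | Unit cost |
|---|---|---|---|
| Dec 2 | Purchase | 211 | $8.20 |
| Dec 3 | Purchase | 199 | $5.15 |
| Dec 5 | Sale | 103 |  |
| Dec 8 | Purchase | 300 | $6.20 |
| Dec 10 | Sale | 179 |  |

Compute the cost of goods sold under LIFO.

Dec 5, 103 sold [LIFO — newest first]: 103 @ $5.15 = $530.45
Dec 10, 179 sold [LIFO — newest first]: 179 @ $6.20 = $1,109.80
Total COGS = $530.45 + $1,109.80 = $1,640.25
Ending inventory: 211 @ $8.20 + 96 @ $5.15 + 121 @ $6.20 = $2,974.80

COGS = $1,640.25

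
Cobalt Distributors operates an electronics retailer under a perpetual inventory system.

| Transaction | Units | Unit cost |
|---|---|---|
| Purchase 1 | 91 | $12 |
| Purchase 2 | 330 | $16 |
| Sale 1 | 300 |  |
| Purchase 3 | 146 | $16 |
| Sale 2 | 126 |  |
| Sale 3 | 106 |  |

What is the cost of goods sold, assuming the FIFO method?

COGS = $8,148

Sale 1 (300) [FIFO — oldest first]: 91 @ $12 + 209 @ $16 = $4,436
Sale 2 (126) [FIFO — oldest first]: 121 @ $16 + 5 @ $16 = $2,016
Sale 3 (106) [FIFO — oldest first]: 106 @ $16 = $1,696
Total COGS = $4,436 + $2,016 + $1,696 = $8,148
Ending inventory: 35 @ $16 = $560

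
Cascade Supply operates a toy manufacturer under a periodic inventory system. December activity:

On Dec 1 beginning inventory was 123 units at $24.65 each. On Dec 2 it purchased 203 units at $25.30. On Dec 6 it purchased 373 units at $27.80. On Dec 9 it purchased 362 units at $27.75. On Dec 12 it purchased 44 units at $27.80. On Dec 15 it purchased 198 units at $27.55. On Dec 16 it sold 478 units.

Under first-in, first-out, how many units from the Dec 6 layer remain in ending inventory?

Dec 16, 478 sold [FIFO — oldest first]: 123 @ $24.65 + 203 @ $25.30 + 152 @ $27.80 = $12,393.45
Ending inventory: 221 @ $27.80 + 362 @ $27.75 + 44 @ $27.80 + 198 @ $27.55 = $22,867.40
Check: goods available $35,260.85 = COGS $12,393.45 + ending $22,867.40

221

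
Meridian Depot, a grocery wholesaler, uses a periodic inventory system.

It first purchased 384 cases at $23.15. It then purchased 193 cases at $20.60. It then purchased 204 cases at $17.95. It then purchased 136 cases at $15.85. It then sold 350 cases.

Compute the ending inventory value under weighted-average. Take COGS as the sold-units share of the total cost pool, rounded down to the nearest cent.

Ending inventory = $11,551.97

Sale 1, sell 350: 350/917 × $18,682.80 → $7,130.83
Ending inventory (cost pool remaining) = $11,551.97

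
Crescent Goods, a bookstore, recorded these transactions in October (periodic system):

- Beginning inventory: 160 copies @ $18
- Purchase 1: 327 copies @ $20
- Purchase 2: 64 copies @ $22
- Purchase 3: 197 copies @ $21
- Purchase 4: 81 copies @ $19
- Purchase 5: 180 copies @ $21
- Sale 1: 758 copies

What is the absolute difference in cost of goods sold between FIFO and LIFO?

$429

FIFO COGS: 160 @ $18 + 327 @ $20 + 64 @ $22 + 197 @ $21 + 10 @ $19 = $15,155
LIFO COGS: 180 @ $21 + 81 @ $19 + 197 @ $21 + 64 @ $22 + 236 @ $20 = $15,584
Difference = |$15,155 − $15,584| = $429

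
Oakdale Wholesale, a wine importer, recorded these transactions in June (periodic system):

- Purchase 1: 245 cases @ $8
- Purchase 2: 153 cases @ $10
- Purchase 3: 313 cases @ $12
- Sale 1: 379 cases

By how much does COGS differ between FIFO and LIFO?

$1,116

FIFO COGS: 245 @ $8 + 134 @ $10 = $3,300
LIFO COGS: 313 @ $12 + 66 @ $10 = $4,416
Difference = |$3,300 − $4,416| = $1,116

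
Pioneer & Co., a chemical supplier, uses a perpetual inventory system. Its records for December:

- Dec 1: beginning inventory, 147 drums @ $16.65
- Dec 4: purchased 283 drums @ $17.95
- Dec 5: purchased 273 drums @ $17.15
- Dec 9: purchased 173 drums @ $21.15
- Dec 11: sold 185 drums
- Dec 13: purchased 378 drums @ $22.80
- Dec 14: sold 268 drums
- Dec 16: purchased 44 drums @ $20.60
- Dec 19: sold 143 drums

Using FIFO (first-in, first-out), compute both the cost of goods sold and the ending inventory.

Dec 11, 185 sold [FIFO — oldest first]: 147 @ $16.65 + 38 @ $17.95 = $3,129.65
Dec 14, 268 sold [FIFO — oldest first]: 245 @ $17.95 + 23 @ $17.15 = $4,792.20
Dec 19, 143 sold [FIFO — oldest first]: 143 @ $17.15 = $2,452.45
Total COGS = $3,129.65 + $4,792.20 + $2,452.45 = $10,374.30
Ending inventory: 107 @ $17.15 + 173 @ $21.15 + 378 @ $22.80 + 44 @ $20.60 = $15,018.80
Check: goods available $25,393.10 = COGS $10,374.30 + ending $15,018.80

COGS = $10,374.30; ending inventory = $15,018.80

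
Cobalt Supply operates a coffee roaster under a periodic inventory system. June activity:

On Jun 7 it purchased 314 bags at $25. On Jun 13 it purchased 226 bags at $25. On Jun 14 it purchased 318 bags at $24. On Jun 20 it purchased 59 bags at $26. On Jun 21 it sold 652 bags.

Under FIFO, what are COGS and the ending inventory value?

Jun 21, 652 sold [FIFO — oldest first]: 314 @ $25 + 226 @ $25 + 112 @ $24 = $16,188
Ending inventory: 206 @ $24 + 59 @ $26 = $6,478

COGS = $16,188; ending inventory = $6,478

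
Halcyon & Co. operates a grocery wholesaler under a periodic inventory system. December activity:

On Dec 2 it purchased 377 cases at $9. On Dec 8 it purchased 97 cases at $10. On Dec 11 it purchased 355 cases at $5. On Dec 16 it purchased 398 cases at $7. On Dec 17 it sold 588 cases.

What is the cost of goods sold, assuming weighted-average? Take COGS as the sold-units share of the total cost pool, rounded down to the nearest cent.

COGS = $4,276.53

Dec 17, sell 588: 588/1227 × $8,924.00 → $4,276.53
Ending inventory (cost pool remaining) = $4,647.47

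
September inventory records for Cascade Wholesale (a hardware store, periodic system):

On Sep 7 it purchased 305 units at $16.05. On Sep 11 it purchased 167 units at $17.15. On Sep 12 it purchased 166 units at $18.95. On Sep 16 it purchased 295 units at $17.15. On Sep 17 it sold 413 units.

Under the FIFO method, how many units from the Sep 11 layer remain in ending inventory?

59

Sep 17, 413 sold [FIFO — oldest first]: 305 @ $16.05 + 108 @ $17.15 = $6,747.45
Ending inventory: 59 @ $17.15 + 166 @ $18.95 + 295 @ $17.15 = $9,216.80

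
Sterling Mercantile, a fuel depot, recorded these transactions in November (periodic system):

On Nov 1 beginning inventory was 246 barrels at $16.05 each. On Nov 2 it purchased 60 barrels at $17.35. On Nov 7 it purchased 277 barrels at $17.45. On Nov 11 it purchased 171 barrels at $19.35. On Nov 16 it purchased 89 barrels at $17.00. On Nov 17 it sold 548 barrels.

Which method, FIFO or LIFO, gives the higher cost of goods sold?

FIFO COGS: 246 @ $16.05 + 60 @ $17.35 + 242 @ $17.45 = $9,212.20
LIFO COGS: 89 @ $17.00 + 171 @ $19.35 + 277 @ $17.45 + 11 @ $17.35 = $9,846.35

LIFO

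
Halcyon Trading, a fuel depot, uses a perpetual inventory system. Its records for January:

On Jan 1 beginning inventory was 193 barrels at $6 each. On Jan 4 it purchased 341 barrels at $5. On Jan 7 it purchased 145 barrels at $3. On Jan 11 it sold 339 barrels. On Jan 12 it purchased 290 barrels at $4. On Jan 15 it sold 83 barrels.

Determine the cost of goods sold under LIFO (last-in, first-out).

Jan 11, 339 sold [LIFO — newest first]: 145 @ $3 + 194 @ $5 = $1,405
Jan 15, 83 sold [LIFO — newest first]: 83 @ $4 = $332
Total COGS = $1,405 + $332 = $1,737
Ending inventory: 193 @ $6 + 147 @ $5 + 207 @ $4 = $2,721

COGS = $1,737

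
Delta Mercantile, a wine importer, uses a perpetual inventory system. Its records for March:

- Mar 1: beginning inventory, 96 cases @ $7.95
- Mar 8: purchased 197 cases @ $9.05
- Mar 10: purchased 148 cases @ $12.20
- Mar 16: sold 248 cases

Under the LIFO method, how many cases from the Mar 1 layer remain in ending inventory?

96

Mar 16, 248 sold [LIFO — newest first]: 148 @ $12.20 + 100 @ $9.05 = $2,710.60
Ending inventory: 96 @ $7.95 + 97 @ $9.05 = $1,641.05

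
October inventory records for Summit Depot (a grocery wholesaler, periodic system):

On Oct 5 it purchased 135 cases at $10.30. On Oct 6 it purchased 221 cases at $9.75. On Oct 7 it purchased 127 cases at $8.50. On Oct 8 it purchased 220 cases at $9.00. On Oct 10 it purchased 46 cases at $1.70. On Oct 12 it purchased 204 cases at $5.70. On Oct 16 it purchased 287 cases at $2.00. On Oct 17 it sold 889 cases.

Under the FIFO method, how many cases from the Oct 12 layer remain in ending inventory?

Oct 17, 889 sold [FIFO — oldest first]: 135 @ $10.30 + 221 @ $9.75 + 127 @ $8.50 + 220 @ $9.00 + 46 @ $1.70 + 140 @ $5.70 = $7,480.95
Ending inventory: 64 @ $5.70 + 287 @ $2.00 = $938.80

64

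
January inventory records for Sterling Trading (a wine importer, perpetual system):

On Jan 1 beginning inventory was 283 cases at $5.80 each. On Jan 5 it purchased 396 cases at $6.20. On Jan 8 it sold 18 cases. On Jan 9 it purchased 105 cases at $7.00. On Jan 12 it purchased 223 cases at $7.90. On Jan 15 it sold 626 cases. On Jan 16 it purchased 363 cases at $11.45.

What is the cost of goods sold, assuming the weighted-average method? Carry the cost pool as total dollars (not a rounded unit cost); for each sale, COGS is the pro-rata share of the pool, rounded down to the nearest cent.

After Jan 1: 283 on hand, pool $1,641.40 (≈ $5.8000 each)
After Jan 5: 679 on hand, pool $4,096.60 (≈ $6.0333 each)
Jan 8, sell 18: 18/679 × $4,096.60 → $108.59
After Jan 9: 766 on hand, pool $4,723.01 (≈ $6.1658 each)
After Jan 12: 989 on hand, pool $6,484.71 (≈ $6.5568 each)
Jan 15, sell 626: 626/989 × $6,484.71 → $4,104.57
After Jan 16: 726 on hand, pool $6,536.49 (≈ $9.0034 each)
Total COGS = $108.59 + $4,104.57 = $4,213.16
Ending inventory (cost pool remaining) = $6,536.49

COGS = $4,213.16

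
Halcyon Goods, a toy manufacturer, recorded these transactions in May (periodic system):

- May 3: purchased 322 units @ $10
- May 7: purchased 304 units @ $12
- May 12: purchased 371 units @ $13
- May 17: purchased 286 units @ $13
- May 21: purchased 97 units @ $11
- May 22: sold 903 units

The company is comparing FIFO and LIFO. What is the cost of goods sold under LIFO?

COGS = $11,396

FIFO COGS: 322 @ $10 + 304 @ $12 + 277 @ $13 = $10,469
LIFO COGS: 97 @ $11 + 286 @ $13 + 371 @ $13 + 149 @ $12 = $11,396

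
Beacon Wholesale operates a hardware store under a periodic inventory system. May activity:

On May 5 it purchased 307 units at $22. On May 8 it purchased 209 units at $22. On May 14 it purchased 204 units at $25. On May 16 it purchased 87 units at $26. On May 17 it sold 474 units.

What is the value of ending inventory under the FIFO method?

Ending inventory = $8,286

May 17, 474 sold [FIFO — oldest first]: 307 @ $22 + 167 @ $22 = $10,428
Ending inventory: 42 @ $22 + 204 @ $25 + 87 @ $26 = $8,286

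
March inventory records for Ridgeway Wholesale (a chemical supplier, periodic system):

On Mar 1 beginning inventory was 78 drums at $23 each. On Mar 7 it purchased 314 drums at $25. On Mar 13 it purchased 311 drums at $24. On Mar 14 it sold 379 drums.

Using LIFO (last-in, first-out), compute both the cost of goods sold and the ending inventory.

Mar 14, 379 sold [LIFO — newest first]: 311 @ $24 + 68 @ $25 = $9,164
Ending inventory: 78 @ $23 + 246 @ $25 = $7,944

COGS = $9,164; ending inventory = $7,944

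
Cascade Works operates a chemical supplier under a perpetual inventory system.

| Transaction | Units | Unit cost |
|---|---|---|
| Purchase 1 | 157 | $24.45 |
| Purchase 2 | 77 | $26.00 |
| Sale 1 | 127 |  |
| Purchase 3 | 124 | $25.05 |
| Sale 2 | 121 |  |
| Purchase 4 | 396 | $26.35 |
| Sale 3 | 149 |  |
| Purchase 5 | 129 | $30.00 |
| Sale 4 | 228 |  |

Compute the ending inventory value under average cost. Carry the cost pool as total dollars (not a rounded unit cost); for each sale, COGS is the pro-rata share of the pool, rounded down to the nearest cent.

Ending inventory = $6,992.99

After Purchase 1: 157 on hand, pool $3,838.65 (≈ $24.4500 each)
After Purchase 2: 234 on hand, pool $5,840.65 (≈ $24.9600 each)
Sale 1, sell 127: 127/234 × $5,840.65 → $3,169.92
After Purchase 3: 231 on hand, pool $5,776.93 (≈ $25.0084 each)
Sale 2, sell 121: 121/231 × $5,776.93 → $3,026.01
After Purchase 4: 506 on hand, pool $13,185.52 (≈ $26.0583 each)
Sale 3, sell 149: 149/506 × $13,185.52 → $3,882.69
After Purchase 5: 486 on hand, pool $13,172.83 (≈ $27.1046 each)
Sale 4, sell 228: 228/486 × $13,172.83 → $6,179.84
Total COGS = $3,169.92 + $3,026.01 + $3,882.69 + $6,179.84 = $16,258.46
Ending inventory (cost pool remaining) = $6,992.99
Check: goods available $23,251.45 = COGS $16,258.46 + ending $6,992.99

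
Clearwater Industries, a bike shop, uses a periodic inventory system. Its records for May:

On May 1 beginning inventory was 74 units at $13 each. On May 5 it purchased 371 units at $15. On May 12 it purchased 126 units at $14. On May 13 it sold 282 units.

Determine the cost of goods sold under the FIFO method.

COGS = $4,082

May 13, 282 sold [FIFO — oldest first]: 74 @ $13 + 208 @ $15 = $4,082
Ending inventory: 163 @ $15 + 126 @ $14 = $4,209
Check: goods available $8,291 = COGS $4,082 + ending $4,209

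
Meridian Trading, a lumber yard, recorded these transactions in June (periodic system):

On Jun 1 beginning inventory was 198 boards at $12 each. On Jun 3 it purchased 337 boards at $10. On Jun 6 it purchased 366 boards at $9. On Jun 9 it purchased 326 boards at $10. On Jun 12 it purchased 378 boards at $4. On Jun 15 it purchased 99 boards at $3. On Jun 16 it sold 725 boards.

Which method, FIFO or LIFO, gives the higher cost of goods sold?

FIFO

FIFO COGS: 198 @ $12 + 337 @ $10 + 190 @ $9 = $7,456
LIFO COGS: 99 @ $3 + 378 @ $4 + 248 @ $10 = $4,289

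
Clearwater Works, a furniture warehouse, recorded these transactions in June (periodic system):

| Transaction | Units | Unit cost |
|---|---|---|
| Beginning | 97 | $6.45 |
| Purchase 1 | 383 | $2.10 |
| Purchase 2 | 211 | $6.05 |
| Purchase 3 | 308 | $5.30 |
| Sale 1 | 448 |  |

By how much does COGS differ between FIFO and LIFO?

FIFO COGS: 97 @ $6.45 + 351 @ $2.10 = $1,362.75
LIFO COGS: 308 @ $5.30 + 140 @ $6.05 = $2,479.40
Difference = |$1,362.75 − $2,479.40| = $1,116.65

$1,116.65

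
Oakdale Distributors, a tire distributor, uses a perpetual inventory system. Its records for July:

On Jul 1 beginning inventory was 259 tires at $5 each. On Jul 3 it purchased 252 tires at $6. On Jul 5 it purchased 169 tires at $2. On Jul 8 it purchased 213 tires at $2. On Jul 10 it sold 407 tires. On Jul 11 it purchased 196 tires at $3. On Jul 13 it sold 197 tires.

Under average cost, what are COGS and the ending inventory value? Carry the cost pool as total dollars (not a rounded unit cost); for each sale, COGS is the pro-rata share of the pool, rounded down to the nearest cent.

After Jul 1: 259 on hand, pool $1,295.00 (≈ $5.0000 each)
After Jul 3: 511 on hand, pool $2,807.00 (≈ $5.4932 each)
After Jul 5: 680 on hand, pool $3,145.00 (≈ $4.6250 each)
After Jul 8: 893 on hand, pool $3,571.00 (≈ $3.9989 each)
Jul 10, sell 407: 407/893 × $3,571.00 → $1,627.54
After Jul 11: 682 on hand, pool $2,531.46 (≈ $3.7118 each)
Jul 13, sell 197: 197/682 × $2,531.46 → $731.22
Total COGS = $1,627.54 + $731.22 = $2,358.76
Ending inventory (cost pool remaining) = $1,800.24
Check: goods available $4,159.00 = COGS $2,358.76 + ending $1,800.24

COGS = $2,358.76; ending inventory = $1,800.24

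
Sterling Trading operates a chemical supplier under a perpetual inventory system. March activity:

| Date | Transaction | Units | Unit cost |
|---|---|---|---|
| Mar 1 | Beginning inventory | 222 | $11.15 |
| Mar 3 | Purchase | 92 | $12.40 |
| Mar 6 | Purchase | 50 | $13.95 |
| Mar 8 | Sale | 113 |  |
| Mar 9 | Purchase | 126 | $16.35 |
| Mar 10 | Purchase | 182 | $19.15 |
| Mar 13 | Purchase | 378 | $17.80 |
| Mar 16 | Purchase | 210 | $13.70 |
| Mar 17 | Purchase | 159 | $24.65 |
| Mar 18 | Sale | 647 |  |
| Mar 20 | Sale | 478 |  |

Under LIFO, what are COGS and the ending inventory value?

COGS = $21,365.60; ending inventory = $2,018.15

Mar 8, 113 sold [LIFO — newest first]: 50 @ $13.95 + 63 @ $12.40 = $1,478.70
Mar 18, 647 sold [LIFO — newest first]: 159 @ $24.65 + 210 @ $13.70 + 278 @ $17.80 = $11,744.75
Mar 20, 478 sold [LIFO — newest first]: 100 @ $17.80 + 182 @ $19.15 + 126 @ $16.35 + 29 @ $12.40 + 41 @ $11.15 = $8,142.15
Total COGS = $1,478.70 + $11,744.75 + $8,142.15 = $21,365.60
Ending inventory: 181 @ $11.15 = $2,018.15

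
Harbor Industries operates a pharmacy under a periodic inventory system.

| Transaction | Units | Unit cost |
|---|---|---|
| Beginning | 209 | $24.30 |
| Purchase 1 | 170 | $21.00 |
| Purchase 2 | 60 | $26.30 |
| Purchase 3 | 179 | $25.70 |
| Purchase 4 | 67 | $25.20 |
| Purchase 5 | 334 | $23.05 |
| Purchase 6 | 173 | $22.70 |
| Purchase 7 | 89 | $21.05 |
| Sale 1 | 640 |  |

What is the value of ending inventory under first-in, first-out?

Ending inventory = $14,633.25

Sale 1 (640) [FIFO — oldest first]: 209 @ $24.30 + 170 @ $21.00 + 60 @ $26.30 + 179 @ $25.70 + 22 @ $25.20 = $15,381.40
Ending inventory: 45 @ $25.20 + 334 @ $23.05 + 173 @ $22.70 + 89 @ $21.05 = $14,633.25
Check: goods available $30,014.65 = COGS $15,381.40 + ending $14,633.25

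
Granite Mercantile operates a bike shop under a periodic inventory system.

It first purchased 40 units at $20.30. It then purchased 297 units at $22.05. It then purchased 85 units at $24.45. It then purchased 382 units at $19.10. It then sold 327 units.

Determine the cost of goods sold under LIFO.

Sale 1 (327) [LIFO — newest first]: 327 @ $19.10 = $6,245.70
Ending inventory: 40 @ $20.30 + 297 @ $22.05 + 85 @ $24.45 + 55 @ $19.10 = $10,489.60

COGS = $6,245.70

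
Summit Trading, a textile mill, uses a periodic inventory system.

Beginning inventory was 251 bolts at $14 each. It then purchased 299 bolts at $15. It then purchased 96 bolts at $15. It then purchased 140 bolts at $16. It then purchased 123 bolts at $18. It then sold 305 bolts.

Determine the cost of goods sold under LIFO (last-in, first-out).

COGS = $5,084

Sale 1 (305) [LIFO — newest first]: 123 @ $18 + 140 @ $16 + 42 @ $15 = $5,084
Ending inventory: 251 @ $14 + 299 @ $15 + 54 @ $15 = $8,809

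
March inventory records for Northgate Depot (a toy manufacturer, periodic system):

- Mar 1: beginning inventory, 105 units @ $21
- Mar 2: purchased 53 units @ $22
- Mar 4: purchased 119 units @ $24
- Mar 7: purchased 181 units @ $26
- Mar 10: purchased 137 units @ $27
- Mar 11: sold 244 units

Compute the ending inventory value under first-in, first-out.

Mar 11, 244 sold [FIFO — oldest first]: 105 @ $21 + 53 @ $22 + 86 @ $24 = $5,435
Ending inventory: 33 @ $24 + 181 @ $26 + 137 @ $27 = $9,197

Ending inventory = $9,197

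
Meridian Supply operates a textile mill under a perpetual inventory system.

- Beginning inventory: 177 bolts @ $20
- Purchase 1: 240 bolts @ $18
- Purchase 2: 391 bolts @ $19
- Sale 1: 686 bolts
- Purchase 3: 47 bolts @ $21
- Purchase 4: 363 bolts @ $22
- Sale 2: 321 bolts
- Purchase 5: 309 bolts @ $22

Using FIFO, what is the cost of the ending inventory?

Ending inventory = $11,440

Sale 1 (686) [FIFO — oldest first]: 177 @ $20 + 240 @ $18 + 269 @ $19 = $12,971
Sale 2 (321) [FIFO — oldest first]: 122 @ $19 + 47 @ $21 + 152 @ $22 = $6,649
Total COGS = $12,971 + $6,649 = $19,620
Ending inventory: 211 @ $22 + 309 @ $22 = $11,440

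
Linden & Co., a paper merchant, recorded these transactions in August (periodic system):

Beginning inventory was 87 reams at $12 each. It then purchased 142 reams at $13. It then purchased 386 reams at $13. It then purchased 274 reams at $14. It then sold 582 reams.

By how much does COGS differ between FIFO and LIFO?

FIFO COGS: 87 @ $12 + 142 @ $13 + 353 @ $13 = $7,479
LIFO COGS: 274 @ $14 + 308 @ $13 = $7,840
Difference = |$7,479 − $7,840| = $361

$361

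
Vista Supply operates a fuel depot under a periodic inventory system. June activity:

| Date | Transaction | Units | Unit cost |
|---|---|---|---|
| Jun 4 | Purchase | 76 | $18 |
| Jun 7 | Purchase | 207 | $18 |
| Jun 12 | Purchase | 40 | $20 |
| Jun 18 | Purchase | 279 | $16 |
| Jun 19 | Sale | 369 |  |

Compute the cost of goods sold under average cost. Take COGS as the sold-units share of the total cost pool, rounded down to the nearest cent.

COGS = $6,349.00

Jun 19, sell 369: 369/602 × $10,358.00 → $6,349.00
Ending inventory (cost pool remaining) = $4,009.00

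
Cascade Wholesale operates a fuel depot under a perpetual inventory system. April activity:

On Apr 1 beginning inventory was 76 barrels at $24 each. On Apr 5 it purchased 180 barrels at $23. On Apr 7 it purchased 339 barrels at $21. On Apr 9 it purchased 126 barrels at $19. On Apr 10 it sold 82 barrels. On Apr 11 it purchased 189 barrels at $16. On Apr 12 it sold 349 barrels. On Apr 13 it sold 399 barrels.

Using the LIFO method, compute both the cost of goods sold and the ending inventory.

Apr 10, 82 sold [LIFO — newest first]: 82 @ $19 = $1,558
Apr 12, 349 sold [LIFO — newest first]: 189 @ $16 + 44 @ $19 + 116 @ $21 = $6,296
Apr 13, 399 sold [LIFO — newest first]: 223 @ $21 + 176 @ $23 = $8,731
Total COGS = $1,558 + $6,296 + $8,731 = $16,585
Ending inventory: 76 @ $24 + 4 @ $23 = $1,916
Check: goods available $18,501 = COGS $16,585 + ending $1,916

COGS = $16,585; ending inventory = $1,916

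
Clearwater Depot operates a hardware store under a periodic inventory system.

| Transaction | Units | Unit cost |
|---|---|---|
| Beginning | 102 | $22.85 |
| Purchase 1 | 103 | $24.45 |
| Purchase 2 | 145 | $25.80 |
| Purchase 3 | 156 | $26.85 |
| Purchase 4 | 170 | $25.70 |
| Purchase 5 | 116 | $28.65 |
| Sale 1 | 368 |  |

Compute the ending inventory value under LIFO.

Ending inventory = $10,576.95

Sale 1 (368) [LIFO — newest first]: 116 @ $28.65 + 170 @ $25.70 + 82 @ $26.85 = $9,894.10
Ending inventory: 102 @ $22.85 + 103 @ $24.45 + 145 @ $25.80 + 74 @ $26.85 = $10,576.95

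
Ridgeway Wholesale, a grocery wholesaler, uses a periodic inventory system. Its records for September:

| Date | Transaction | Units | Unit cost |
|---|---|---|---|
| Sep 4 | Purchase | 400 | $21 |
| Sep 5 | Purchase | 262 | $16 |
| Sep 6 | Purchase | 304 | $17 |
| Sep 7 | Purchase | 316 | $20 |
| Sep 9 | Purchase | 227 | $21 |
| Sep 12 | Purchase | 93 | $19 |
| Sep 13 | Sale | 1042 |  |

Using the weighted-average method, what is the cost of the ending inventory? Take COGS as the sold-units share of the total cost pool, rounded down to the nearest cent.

Ending inventory = $10,701.53

Sep 13, sell 1042: 1042/1602 × $30,614.00 → $19,912.47
Ending inventory (cost pool remaining) = $10,701.53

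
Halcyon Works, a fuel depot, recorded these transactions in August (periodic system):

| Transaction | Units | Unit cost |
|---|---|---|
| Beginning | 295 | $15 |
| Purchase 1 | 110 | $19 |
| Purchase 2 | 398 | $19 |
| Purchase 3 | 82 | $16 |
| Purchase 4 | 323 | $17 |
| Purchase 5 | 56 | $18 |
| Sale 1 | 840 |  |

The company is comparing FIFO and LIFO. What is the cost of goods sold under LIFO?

COGS = $15,012

FIFO COGS: 295 @ $15 + 110 @ $19 + 398 @ $19 + 37 @ $16 = $14,669
LIFO COGS: 56 @ $18 + 323 @ $17 + 82 @ $16 + 379 @ $19 = $15,012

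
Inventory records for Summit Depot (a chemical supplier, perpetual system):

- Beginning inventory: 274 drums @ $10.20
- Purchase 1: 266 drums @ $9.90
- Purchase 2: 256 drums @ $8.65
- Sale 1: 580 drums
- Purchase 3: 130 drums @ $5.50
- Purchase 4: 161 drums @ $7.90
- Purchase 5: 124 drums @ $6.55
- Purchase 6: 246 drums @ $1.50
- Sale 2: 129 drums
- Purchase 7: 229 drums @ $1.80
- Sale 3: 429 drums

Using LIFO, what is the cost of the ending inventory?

Ending inventory = $4,458.65

Sale 1 (580) [LIFO — newest first]: 256 @ $8.65 + 266 @ $9.90 + 58 @ $10.20 = $5,439.40
Sale 2 (129) [LIFO — newest first]: 129 @ $1.50 = $193.50
Sale 3 (429) [LIFO — newest first]: 229 @ $1.80 + 117 @ $1.50 + 83 @ $6.55 = $1,131.35
Total COGS = $5,439.40 + $193.50 + $1,131.35 = $6,764.25
Ending inventory: 216 @ $10.20 + 130 @ $5.50 + 161 @ $7.90 + 41 @ $6.55 = $4,458.65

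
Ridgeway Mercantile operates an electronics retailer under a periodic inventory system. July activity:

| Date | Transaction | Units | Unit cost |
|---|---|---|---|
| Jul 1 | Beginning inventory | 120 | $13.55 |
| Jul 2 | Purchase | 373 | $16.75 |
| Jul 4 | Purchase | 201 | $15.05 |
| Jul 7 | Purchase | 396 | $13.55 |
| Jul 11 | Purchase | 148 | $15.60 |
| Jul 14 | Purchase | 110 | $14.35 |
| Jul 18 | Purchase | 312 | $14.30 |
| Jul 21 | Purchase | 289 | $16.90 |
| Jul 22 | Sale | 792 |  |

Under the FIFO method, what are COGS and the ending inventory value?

Jul 22, 792 sold [FIFO — oldest first]: 120 @ $13.55 + 373 @ $16.75 + 201 @ $15.05 + 98 @ $13.55 = $12,226.70
Ending inventory: 298 @ $13.55 + 148 @ $15.60 + 110 @ $14.35 + 312 @ $14.30 + 289 @ $16.90 = $17,270.90
Check: goods available $29,497.60 = COGS $12,226.70 + ending $17,270.90

COGS = $12,226.70; ending inventory = $17,270.90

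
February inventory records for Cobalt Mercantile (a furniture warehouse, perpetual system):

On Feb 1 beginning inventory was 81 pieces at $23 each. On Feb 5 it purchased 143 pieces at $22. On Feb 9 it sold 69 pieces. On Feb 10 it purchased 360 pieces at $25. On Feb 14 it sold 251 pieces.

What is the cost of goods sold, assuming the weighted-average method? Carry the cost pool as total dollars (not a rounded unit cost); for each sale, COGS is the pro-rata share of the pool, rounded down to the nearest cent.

COGS = $7,618.63

After Feb 1: 81 on hand, pool $1,863.00 (≈ $23.0000 each)
After Feb 5: 224 on hand, pool $5,009.00 (≈ $22.3616 each)
Feb 9, sell 69: 69/224 × $5,009.00 → $1,542.95
After Feb 10: 515 on hand, pool $12,466.05 (≈ $24.2059 each)
Feb 14, sell 251: 251/515 × $12,466.05 → $6,075.68
Total COGS = $1,542.95 + $6,075.68 = $7,618.63
Ending inventory (cost pool remaining) = $6,390.37
Check: goods available $14,009.00 = COGS $7,618.63 + ending $6,390.37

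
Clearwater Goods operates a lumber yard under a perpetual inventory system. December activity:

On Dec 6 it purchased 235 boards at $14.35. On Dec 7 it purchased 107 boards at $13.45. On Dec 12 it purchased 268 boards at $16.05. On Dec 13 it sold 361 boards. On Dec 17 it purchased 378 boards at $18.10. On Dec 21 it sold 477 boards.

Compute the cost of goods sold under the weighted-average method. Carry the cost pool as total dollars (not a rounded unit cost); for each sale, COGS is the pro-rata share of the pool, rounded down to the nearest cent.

After Dec 6: 235 on hand, pool $3,372.25 (≈ $14.3500 each)
After Dec 7: 342 on hand, pool $4,811.40 (≈ $14.0684 each)
After Dec 12: 610 on hand, pool $9,112.80 (≈ $14.9390 each)
Dec 13, sell 361: 361/610 × $9,112.80 → $5,392.98
After Dec 17: 627 on hand, pool $10,561.62 (≈ $16.8447 each)
Dec 21, sell 477: 477/627 × $10,561.62 → $8,034.91
Total COGS = $5,392.98 + $8,034.91 = $13,427.89
Ending inventory (cost pool remaining) = $2,526.71
Check: goods available $15,954.60 = COGS $13,427.89 + ending $2,526.71

COGS = $13,427.89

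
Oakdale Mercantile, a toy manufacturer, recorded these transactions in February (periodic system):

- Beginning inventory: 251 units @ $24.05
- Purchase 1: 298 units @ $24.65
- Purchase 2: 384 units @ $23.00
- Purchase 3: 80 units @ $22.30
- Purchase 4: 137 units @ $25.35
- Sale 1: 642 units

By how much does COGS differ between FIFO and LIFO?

$421.65

FIFO COGS: 251 @ $24.05 + 298 @ $24.65 + 93 @ $23.00 = $15,521.25
LIFO COGS: 137 @ $25.35 + 80 @ $22.30 + 384 @ $23.00 + 41 @ $24.65 = $15,099.60
Difference = |$15,521.25 − $15,099.60| = $421.65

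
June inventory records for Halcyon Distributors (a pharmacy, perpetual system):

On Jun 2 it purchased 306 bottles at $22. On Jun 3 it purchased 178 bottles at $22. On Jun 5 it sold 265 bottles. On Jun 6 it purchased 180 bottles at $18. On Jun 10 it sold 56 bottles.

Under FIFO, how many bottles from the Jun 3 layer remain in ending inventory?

Jun 5, 265 sold [FIFO — oldest first]: 265 @ $22 = $5,830
Jun 10, 56 sold [FIFO — oldest first]: 41 @ $22 + 15 @ $22 = $1,232
Total COGS = $5,830 + $1,232 = $7,062
Ending inventory: 163 @ $22 + 180 @ $18 = $6,826

163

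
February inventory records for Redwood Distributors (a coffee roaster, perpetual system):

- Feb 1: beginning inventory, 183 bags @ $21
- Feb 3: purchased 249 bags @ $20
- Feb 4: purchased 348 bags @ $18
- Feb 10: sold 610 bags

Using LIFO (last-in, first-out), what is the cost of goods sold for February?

COGS = $11,517

Feb 10, 610 sold [LIFO — newest first]: 348 @ $18 + 249 @ $20 + 13 @ $21 = $11,517
Ending inventory: 170 @ $21 = $3,570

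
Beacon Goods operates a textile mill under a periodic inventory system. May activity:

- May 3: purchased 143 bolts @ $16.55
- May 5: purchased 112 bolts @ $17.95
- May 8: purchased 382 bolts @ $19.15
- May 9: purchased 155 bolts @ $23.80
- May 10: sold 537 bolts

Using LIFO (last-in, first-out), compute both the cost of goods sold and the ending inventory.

COGS = $11,004.30; ending inventory = $4,377.05

May 10, 537 sold [LIFO — newest first]: 155 @ $23.80 + 382 @ $19.15 = $11,004.30
Ending inventory: 143 @ $16.55 + 112 @ $17.95 = $4,377.05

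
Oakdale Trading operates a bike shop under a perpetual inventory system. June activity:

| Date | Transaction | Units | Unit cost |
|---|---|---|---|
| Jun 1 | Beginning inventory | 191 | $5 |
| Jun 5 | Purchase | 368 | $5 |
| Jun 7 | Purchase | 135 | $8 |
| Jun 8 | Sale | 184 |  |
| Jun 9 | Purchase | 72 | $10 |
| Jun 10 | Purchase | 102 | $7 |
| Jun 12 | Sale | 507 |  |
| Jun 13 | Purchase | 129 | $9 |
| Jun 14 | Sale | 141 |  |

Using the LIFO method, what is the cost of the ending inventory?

Ending inventory = $825

Jun 8, 184 sold [LIFO — newest first]: 135 @ $8 + 49 @ $5 = $1,325
Jun 12, 507 sold [LIFO — newest first]: 102 @ $7 + 72 @ $10 + 319 @ $5 + 14 @ $5 = $3,099
Jun 14, 141 sold [LIFO — newest first]: 129 @ $9 + 12 @ $5 = $1,221
Total COGS = $1,325 + $3,099 + $1,221 = $5,645
Ending inventory: 165 @ $5 = $825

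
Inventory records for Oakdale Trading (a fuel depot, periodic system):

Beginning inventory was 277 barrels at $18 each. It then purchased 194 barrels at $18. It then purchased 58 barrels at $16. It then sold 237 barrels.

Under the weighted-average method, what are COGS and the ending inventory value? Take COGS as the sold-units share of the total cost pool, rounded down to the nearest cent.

COGS = $4,214.03; ending inventory = $5,191.97

Sale 1, sell 237: 237/529 × $9,406.00 → $4,214.03
Ending inventory (cost pool remaining) = $5,191.97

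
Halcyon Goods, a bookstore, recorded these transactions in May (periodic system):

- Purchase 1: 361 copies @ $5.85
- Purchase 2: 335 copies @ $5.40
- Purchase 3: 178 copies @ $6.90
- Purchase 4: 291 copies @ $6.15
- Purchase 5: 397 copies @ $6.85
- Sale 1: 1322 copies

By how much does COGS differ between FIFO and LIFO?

FIFO COGS: 361 @ $5.85 + 335 @ $5.40 + 178 @ $6.90 + 291 @ $6.15 + 157 @ $6.85 = $8,014.15
LIFO COGS: 397 @ $6.85 + 291 @ $6.15 + 178 @ $6.90 + 335 @ $5.40 + 121 @ $5.85 = $8,254.15
Difference = |$8,014.15 − $8,254.15| = $240.00

$240.00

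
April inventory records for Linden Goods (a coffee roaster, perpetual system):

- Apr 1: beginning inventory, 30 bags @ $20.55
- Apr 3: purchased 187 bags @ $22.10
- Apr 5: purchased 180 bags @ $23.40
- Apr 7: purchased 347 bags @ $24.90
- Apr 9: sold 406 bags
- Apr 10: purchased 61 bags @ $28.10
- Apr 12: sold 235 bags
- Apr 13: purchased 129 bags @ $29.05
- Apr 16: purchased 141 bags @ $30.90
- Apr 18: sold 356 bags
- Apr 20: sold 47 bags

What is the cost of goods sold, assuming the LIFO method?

Apr 9, 406 sold [LIFO — newest first]: 347 @ $24.90 + 59 @ $23.40 = $10,020.90
Apr 12, 235 sold [LIFO — newest first]: 61 @ $28.10 + 121 @ $23.40 + 53 @ $22.10 = $5,716.80
Apr 18, 356 sold [LIFO — newest first]: 141 @ $30.90 + 129 @ $29.05 + 86 @ $22.10 = $10,004.95
Apr 20, 47 sold [LIFO — newest first]: 47 @ $22.10 = $1,038.70
Total COGS = $10,020.90 + $5,716.80 + $10,004.95 + $1,038.70 = $26,781.35
Ending inventory: 30 @ $20.55 + 1 @ $22.10 = $638.60

COGS = $26,781.35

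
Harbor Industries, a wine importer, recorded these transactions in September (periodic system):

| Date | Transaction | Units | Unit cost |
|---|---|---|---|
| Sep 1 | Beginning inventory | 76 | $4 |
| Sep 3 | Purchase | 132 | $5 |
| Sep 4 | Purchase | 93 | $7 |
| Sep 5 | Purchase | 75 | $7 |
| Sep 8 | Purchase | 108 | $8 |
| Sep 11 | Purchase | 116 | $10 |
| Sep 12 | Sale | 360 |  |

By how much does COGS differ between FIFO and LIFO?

$948

FIFO COGS: 76 @ $4 + 132 @ $5 + 93 @ $7 + 59 @ $7 = $2,028
LIFO COGS: 116 @ $10 + 108 @ $8 + 75 @ $7 + 61 @ $7 = $2,976
Difference = |$2,028 − $2,976| = $948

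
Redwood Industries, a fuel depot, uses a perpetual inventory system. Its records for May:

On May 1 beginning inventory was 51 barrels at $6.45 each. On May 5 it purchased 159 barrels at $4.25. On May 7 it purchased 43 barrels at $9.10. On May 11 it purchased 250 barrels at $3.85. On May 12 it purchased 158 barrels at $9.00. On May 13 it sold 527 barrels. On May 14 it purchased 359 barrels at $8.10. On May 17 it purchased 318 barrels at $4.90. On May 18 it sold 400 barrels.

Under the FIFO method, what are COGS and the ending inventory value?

COGS = $5,935.10; ending inventory = $2,311.50

May 13, 527 sold [FIFO — oldest first]: 51 @ $6.45 + 159 @ $4.25 + 43 @ $9.10 + 250 @ $3.85 + 24 @ $9.00 = $2,574.50
May 18, 400 sold [FIFO — oldest first]: 134 @ $9.00 + 266 @ $8.10 = $3,360.60
Total COGS = $2,574.50 + $3,360.60 = $5,935.10
Ending inventory: 93 @ $8.10 + 318 @ $4.90 = $2,311.50
Check: goods available $8,246.60 = COGS $5,935.10 + ending $2,311.50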